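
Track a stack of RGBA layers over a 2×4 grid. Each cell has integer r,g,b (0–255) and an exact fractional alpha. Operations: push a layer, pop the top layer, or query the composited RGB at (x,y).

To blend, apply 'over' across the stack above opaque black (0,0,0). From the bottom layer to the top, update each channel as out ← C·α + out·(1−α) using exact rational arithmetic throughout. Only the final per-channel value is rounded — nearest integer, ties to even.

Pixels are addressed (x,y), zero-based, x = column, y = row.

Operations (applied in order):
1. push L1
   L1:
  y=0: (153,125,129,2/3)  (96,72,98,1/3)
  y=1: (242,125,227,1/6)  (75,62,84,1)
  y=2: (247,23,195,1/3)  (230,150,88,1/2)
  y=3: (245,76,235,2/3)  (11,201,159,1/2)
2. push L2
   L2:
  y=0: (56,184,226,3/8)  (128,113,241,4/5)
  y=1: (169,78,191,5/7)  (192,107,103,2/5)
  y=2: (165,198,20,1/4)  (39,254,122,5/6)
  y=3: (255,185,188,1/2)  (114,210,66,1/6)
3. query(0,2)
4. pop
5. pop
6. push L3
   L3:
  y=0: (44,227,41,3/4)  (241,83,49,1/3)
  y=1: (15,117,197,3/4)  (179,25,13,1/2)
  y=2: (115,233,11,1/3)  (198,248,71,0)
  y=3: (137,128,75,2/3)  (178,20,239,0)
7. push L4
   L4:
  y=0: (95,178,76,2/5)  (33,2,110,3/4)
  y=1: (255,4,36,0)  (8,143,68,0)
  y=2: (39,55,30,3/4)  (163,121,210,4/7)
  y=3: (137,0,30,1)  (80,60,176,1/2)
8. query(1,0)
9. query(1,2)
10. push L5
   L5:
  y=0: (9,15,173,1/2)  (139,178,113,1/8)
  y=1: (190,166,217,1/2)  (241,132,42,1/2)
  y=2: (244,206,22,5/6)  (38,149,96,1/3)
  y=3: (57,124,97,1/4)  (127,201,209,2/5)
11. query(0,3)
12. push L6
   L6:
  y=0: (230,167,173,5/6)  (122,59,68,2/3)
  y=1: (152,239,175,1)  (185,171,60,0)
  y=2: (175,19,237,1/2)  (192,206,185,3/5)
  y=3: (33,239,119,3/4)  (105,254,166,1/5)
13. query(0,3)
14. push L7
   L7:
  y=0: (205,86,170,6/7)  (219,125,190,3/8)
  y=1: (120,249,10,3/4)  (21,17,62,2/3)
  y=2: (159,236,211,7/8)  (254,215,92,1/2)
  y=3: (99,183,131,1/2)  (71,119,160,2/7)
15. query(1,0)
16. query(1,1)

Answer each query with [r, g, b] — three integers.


at x=0,y=2 over L1,L2:
after L1 α=1/3: [247/3, 23/3, 65]
after L2 α=1/4: [103, 221/4, 215/4]
→ [103, 55, 54]

at x=1,y=0 over L3,L4:
+L3 (α=1/3) → [241/3, 83/3, 49/3]
+L4 (α=3/4) → [269/6, 101/12, 1039/12]
→ [45, 8, 87]

query (1,2) [L3,L4] — begin 0,0,0
+L3 (α=0) → [0, 0, 0]
+L4 (α=4/7) → [652/7, 484/7, 120]
= [93, 69, 120]

(0,3) stack=L3,L4,L5; from [0,0,0]:
L3 α=2/3: [274/3, 256/3, 50]
L4 α=1: [137, 0, 30]
L5 α=1/4: [117, 31, 187/4]
rounded: [117, 31, 47]

(0,3) stack=L3,L4,L5,L6; from [0,0,0]:
+L3 (α=2/3) → [274/3, 256/3, 50]
+L4 (α=1) → [137, 0, 30]
+L5 (α=1/4) → [117, 31, 187/4]
+L6 (α=3/4) → [54, 187, 1615/16]
= [54, 187, 101]

at x=1,y=0 over L3,L4,L5,L6,L7:
+L3 (α=1/3) → [241/3, 83/3, 49/3]
+L4 (α=3/4) → [269/6, 101/12, 1039/12]
+L5 (α=1/8) → [2717/48, 2843/96, 8629/96]
+L6 (α=2/3) → [14429/144, 14171/288, 21685/288]
+L7 (α=3/8) → [166753/1152, 178855/2304, 272585/2304]
= [145, 78, 118]

at x=1,y=1 over L3,L4,L5,L6,L7:
after L3 α=1/2: [179/2, 25/2, 13/2]
after L4 α=0: [179/2, 25/2, 13/2]
after L5 α=1/2: [661/4, 289/4, 97/4]
after L6 α=0: [661/4, 289/4, 97/4]
after L7 α=2/3: [829/12, 425/12, 593/12]
→ [69, 35, 49]


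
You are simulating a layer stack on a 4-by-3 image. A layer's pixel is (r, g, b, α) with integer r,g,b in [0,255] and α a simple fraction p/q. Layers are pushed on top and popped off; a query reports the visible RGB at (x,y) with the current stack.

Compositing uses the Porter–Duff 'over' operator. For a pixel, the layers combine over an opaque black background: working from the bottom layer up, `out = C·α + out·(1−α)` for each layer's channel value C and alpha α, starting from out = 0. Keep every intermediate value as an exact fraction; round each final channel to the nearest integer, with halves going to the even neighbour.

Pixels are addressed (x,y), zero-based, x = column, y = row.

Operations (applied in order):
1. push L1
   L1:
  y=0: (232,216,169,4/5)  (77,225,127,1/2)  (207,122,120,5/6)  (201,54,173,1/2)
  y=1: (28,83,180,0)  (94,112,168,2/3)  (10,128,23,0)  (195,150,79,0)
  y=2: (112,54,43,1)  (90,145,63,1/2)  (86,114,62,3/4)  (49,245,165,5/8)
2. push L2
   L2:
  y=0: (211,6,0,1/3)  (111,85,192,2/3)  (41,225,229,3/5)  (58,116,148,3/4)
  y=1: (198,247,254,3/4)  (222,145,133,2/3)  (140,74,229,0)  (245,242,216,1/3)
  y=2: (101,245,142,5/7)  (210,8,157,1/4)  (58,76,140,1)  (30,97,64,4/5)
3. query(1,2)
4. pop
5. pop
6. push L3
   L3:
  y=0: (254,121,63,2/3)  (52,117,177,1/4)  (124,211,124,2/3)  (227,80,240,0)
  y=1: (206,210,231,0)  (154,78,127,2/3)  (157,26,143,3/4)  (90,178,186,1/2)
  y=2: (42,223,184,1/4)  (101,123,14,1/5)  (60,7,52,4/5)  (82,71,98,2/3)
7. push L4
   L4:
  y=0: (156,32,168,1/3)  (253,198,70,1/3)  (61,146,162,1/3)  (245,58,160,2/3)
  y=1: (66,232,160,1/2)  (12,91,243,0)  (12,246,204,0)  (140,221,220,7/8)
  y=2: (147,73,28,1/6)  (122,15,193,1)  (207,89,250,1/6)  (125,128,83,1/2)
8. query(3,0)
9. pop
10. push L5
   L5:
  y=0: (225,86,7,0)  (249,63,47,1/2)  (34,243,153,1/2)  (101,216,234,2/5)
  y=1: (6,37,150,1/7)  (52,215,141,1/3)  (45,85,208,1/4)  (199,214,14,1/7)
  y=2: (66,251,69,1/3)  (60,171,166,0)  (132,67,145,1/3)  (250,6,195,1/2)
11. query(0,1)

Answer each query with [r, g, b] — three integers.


at x=1,y=2 over L1,L2:
+L1 (α=1/2) → [45, 145/2, 63/2]
+L2 (α=1/4) → [345/4, 451/8, 503/8]
= [86, 56, 63]

query (3,0) [L3,L4] — begin 0,0,0
after L3 α=0: [0, 0, 0]
after L4 α=2/3: [490/3, 116/3, 320/3]
rounded: [163, 39, 107]

at x=0,y=1 over L3,L5:
+L3 (α=0) → [0, 0, 0]
+L5 (α=1/7) → [6/7, 37/7, 150/7]
= [1, 5, 21]


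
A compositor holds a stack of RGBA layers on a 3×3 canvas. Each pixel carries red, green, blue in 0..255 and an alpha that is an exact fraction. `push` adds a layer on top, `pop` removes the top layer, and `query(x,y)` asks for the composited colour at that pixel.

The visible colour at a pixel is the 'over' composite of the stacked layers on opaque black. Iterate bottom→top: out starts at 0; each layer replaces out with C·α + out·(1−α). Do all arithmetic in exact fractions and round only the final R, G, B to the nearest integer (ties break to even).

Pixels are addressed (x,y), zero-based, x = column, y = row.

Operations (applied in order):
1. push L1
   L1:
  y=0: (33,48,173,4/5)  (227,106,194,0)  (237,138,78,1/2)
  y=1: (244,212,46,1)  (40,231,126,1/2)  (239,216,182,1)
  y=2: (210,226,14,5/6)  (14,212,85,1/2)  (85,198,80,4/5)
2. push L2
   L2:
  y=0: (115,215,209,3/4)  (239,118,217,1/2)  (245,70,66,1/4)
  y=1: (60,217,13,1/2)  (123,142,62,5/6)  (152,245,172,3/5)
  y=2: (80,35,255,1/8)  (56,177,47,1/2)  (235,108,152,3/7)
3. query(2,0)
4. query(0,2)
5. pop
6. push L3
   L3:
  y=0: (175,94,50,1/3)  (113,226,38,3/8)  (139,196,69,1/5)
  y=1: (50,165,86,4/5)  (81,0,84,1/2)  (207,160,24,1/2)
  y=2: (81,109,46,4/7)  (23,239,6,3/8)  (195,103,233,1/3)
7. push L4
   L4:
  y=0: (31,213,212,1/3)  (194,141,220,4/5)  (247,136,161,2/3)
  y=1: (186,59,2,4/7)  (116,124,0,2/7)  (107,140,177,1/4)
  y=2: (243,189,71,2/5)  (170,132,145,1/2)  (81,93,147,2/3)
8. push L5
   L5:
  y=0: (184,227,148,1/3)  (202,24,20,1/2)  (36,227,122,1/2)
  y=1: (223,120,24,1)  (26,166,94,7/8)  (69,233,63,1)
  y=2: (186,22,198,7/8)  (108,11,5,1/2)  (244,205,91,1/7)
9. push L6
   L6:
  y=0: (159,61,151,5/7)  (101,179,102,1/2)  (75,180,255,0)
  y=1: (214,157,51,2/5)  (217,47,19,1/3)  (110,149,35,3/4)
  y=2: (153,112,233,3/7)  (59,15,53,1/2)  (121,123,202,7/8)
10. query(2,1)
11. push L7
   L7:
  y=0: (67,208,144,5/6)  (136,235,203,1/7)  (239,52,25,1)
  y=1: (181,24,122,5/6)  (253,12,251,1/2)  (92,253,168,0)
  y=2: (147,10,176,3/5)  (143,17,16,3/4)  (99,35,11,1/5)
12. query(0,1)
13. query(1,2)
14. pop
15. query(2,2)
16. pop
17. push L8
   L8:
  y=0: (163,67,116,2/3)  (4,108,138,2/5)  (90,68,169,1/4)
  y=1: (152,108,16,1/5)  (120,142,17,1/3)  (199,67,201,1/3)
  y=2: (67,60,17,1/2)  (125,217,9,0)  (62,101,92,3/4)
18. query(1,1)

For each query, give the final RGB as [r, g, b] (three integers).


at x=2,y=0 over L1,L2:
after L1 α=1/2: [237/2, 69, 39]
after L2 α=1/4: [1201/8, 277/4, 183/4]
→ [150, 69, 46]

(0,2) stack=L1,L2; from [0,0,0]:
L1 α=5/6: [175, 565/3, 35/3]
L2 α=1/8: [1305/8, 1015/6, 505/12]
= [163, 169, 42]

query (2,1) [L1,L3,L4,L5,L6] — begin 0,0,0
L1 α=1: [239, 216, 182]
L3 α=1/2: [223, 188, 103]
L4 α=1/4: [194, 176, 243/2]
L5 α=1: [69, 233, 63]
L6 α=3/4: [399/4, 170, 42]
→ [100, 170, 42]

(0,1) stack=L1,L3,L4,L5,L6,L7; from [0,0,0]:
after L1 α=1: [244, 212, 46]
after L3 α=4/5: [444/5, 872/5, 78]
after L4 α=4/7: [5052/35, 3796/35, 242/7]
after L5 α=1: [223, 120, 24]
after L6 α=2/5: [1097/5, 674/5, 174/5]
after L7 α=5/6: [937/5, 637/15, 1612/15]
→ [187, 42, 107]

query (1,2) [L1,L3,L4,L5,L6,L7] — begin 0,0,0
+L1 (α=1/2) → [7, 106, 85/2]
+L3 (α=3/8) → [13, 1247/8, 461/16]
+L4 (α=1/2) → [183/2, 2303/16, 2781/32]
+L5 (α=1/2) → [399/4, 2479/32, 2941/64]
+L6 (α=1/2) → [635/8, 2959/64, 6333/128]
+L7 (α=3/4) → [4067/32, 6223/256, 12477/512]
= [127, 24, 24]

(2,2) stack=L1,L3,L4,L5,L6; from [0,0,0]:
after L1 α=4/5: [68, 792/5, 64]
after L3 α=1/3: [331/3, 2099/15, 361/3]
after L4 α=2/3: [817/9, 4889/45, 1243/9]
after L5 α=1/7: [338/3, 12853/105, 2759/21]
after L6 α=7/8: [2879/24, 51629/420, 32453/168]
→ [120, 123, 193]

query (1,1) [L1,L3,L4,L5,L8] — begin 0,0,0
L1 α=1/2: [20, 231/2, 63]
L3 α=1/2: [101/2, 231/4, 147/2]
L4 α=2/7: [969/14, 2147/28, 105/2]
L5 α=7/8: [3517/112, 34683/224, 1421/16]
L8 α=1/3: [10237/168, 50587/336, 519/8]
rounded: [61, 151, 65]


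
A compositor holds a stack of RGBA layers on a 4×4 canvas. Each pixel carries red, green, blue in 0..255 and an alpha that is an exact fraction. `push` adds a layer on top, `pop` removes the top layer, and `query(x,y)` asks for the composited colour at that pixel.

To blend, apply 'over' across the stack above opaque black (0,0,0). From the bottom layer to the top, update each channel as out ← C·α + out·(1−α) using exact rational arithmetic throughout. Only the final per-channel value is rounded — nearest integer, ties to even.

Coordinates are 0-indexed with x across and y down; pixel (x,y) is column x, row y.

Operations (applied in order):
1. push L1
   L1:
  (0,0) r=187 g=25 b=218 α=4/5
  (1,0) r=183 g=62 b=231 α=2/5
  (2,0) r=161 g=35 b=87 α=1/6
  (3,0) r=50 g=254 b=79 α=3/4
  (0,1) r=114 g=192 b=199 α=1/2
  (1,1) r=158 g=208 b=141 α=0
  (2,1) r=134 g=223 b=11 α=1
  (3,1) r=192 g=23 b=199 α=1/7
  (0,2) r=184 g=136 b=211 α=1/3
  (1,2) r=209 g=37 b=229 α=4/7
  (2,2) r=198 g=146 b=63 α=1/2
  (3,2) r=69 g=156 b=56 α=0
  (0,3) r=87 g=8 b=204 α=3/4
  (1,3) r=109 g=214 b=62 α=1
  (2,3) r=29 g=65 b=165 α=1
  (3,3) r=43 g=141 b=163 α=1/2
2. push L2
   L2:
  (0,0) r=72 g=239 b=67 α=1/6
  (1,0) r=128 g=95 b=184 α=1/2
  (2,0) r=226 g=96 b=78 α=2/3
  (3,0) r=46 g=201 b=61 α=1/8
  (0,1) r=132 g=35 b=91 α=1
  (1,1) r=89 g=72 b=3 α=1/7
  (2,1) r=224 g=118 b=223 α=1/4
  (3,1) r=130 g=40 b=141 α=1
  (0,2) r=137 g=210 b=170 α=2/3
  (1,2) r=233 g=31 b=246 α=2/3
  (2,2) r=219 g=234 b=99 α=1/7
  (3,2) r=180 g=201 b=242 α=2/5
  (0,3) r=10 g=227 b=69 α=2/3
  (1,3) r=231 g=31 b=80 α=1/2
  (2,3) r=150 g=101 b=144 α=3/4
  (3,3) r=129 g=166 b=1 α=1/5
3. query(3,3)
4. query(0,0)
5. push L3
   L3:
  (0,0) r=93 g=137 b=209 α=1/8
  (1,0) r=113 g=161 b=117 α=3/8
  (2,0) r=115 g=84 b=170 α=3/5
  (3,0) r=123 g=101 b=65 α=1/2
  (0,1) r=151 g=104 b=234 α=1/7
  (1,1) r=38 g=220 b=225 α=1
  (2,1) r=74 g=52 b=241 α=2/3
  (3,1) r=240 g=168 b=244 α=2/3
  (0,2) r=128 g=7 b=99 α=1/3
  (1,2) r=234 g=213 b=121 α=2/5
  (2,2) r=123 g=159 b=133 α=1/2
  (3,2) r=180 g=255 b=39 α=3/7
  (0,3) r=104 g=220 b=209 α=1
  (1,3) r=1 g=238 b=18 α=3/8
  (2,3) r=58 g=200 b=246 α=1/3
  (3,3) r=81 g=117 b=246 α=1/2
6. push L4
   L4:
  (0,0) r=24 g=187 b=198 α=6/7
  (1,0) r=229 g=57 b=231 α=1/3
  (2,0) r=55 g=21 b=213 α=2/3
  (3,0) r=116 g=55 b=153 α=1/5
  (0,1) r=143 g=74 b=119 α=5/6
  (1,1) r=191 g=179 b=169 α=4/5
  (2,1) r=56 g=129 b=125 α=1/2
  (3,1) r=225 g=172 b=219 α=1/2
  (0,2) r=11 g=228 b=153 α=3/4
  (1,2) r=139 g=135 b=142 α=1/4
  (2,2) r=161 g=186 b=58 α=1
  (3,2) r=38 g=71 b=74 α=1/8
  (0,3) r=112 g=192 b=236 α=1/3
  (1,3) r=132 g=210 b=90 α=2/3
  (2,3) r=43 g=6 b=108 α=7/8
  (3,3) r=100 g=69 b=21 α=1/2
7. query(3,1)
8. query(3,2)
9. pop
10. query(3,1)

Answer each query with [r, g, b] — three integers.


at x=3,y=3 over L1,L2:
L1 α=1/2: [43/2, 141/2, 163/2]
L2 α=1/5: [43, 448/5, 327/5]
→ [43, 90, 65]

query (0,0) [L1,L2] — begin 0,0,0
after L1 α=4/5: [748/5, 20, 872/5]
after L2 α=1/6: [410/3, 113/2, 313/2]
→ [137, 56, 156]

(3,1) stack=L1,L2,L3,L4; from [0,0,0]:
after L1 α=1/7: [192/7, 23/7, 199/7]
after L2 α=1: [130, 40, 141]
after L3 α=2/3: [610/3, 376/3, 629/3]
after L4 α=1/2: [1285/6, 446/3, 643/3]
→ [214, 149, 214]

(3,2) stack=L1,L2,L3,L4; from [0,0,0]:
+L1 (α=0) → [0, 0, 0]
+L2 (α=2/5) → [72, 402/5, 484/5]
+L3 (α=3/7) → [828/7, 5433/35, 2521/35]
+L4 (α=1/8) → [433/4, 1447/10, 2891/40]
= [108, 145, 72]

query (3,1) [L1,L2,L3] — begin 0,0,0
+L1 (α=1/7) → [192/7, 23/7, 199/7]
+L2 (α=1) → [130, 40, 141]
+L3 (α=2/3) → [610/3, 376/3, 629/3]
= [203, 125, 210]


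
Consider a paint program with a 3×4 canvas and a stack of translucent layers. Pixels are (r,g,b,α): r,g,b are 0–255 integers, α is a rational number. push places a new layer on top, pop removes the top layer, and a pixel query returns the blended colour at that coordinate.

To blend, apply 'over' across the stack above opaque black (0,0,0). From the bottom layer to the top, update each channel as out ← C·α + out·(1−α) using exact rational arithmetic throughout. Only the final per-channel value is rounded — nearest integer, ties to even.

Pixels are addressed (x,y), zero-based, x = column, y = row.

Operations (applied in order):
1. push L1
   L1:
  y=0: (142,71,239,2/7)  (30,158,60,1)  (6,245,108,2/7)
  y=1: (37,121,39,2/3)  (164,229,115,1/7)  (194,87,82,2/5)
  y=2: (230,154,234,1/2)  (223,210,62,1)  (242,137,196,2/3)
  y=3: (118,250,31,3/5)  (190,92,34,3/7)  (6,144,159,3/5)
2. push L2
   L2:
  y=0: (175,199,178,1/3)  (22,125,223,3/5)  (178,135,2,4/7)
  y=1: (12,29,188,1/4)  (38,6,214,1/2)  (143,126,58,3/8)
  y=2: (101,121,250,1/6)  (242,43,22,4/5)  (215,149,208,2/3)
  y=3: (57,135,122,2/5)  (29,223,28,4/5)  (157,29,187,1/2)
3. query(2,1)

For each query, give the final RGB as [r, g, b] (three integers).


(2,1) stack=L1,L2; from [0,0,0]:
L1 α=2/5: [388/5, 174/5, 164/5]
L2 α=3/8: [817/8, 69, 169/4]
→ [102, 69, 42]


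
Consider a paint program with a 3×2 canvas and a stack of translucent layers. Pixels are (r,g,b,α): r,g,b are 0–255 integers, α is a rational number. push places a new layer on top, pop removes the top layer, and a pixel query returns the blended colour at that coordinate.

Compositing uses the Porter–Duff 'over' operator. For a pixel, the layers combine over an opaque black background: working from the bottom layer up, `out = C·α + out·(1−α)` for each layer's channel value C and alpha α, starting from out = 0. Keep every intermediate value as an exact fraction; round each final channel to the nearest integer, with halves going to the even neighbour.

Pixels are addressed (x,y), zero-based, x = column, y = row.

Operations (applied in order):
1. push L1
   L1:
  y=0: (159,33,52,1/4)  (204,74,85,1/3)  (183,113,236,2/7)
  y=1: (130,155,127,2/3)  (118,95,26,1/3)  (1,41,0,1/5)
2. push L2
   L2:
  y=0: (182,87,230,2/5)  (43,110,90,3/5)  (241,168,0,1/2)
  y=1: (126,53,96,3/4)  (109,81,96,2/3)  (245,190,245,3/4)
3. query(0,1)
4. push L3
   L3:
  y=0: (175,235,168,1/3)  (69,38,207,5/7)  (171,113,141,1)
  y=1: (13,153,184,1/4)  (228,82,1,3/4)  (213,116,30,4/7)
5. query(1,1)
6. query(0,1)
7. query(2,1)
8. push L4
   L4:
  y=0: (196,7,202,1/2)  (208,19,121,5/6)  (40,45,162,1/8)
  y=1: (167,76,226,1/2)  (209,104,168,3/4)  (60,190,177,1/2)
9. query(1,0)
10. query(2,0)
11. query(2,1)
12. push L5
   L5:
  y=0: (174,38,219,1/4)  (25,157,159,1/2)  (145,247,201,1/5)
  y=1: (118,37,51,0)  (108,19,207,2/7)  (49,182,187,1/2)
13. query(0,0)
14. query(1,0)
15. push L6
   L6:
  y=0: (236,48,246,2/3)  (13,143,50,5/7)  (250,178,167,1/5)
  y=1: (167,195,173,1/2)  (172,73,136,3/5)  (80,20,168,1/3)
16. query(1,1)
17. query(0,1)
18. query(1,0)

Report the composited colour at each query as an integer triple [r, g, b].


at x=0,y=1 over L1,L2:
+L1 (α=2/3) → [260/3, 310/3, 254/3]
+L2 (α=3/4) → [697/6, 787/12, 559/6]
rounded: [116, 66, 93]

query (1,1) [L1,L2,L3] — begin 0,0,0
after L1 α=1/3: [118/3, 95/3, 26/3]
after L2 α=2/3: [772/9, 581/9, 602/9]
after L3 α=3/4: [1732/9, 2795/36, 629/36]
rounded: [192, 78, 17]

(0,1) stack=L1,L2,L3; from [0,0,0]:
L1 α=2/3: [260/3, 310/3, 254/3]
L2 α=3/4: [697/6, 787/12, 559/6]
L3 α=1/4: [723/8, 1399/16, 927/8]
= [90, 87, 116]

at x=2,y=1 over L1,L2,L3:
after L1 α=1/5: [1/5, 41/5, 0]
after L2 α=3/4: [919/5, 2891/20, 735/4]
after L3 α=4/7: [7017/35, 17953/140, 2685/28]
= [200, 128, 96]

(1,0) stack=L1,L2,L3,L4; from [0,0,0]:
+L1 (α=1/3) → [68, 74/3, 85/3]
+L2 (α=3/5) → [53, 1138/15, 196/3]
+L3 (α=5/7) → [451/7, 5126/105, 3497/21]
+L4 (α=5/6) → [2577/14, 15101/630, 8101/63]
= [184, 24, 129]

(2,0) stack=L1,L2,L3,L4; from [0,0,0]:
L1 α=2/7: [366/7, 226/7, 472/7]
L2 α=1/2: [2053/14, 701/7, 236/7]
L3 α=1: [171, 113, 141]
L4 α=1/8: [1237/8, 209/2, 1149/8]
= [155, 104, 144]

at x=2,y=1 over L1,L2,L3,L4:
after L1 α=1/5: [1/5, 41/5, 0]
after L2 α=3/4: [919/5, 2891/20, 735/4]
after L3 α=4/7: [7017/35, 17953/140, 2685/28]
after L4 α=1/2: [9117/70, 44553/280, 7641/56]
rounded: [130, 159, 136]

query (0,0) [L1,L2,L3,L4,L5] — begin 0,0,0
after L1 α=1/4: [159/4, 33/4, 13]
after L2 α=2/5: [1933/20, 159/4, 499/5]
after L3 α=1/3: [3683/30, 629/6, 1838/15]
after L4 α=1/2: [9563/60, 671/12, 2434/15]
after L5 α=1/4: [13043/80, 823/16, 3529/20]
= [163, 51, 176]

(1,0) stack=L1,L2,L3,L4,L5; from [0,0,0]:
after L1 α=1/3: [68, 74/3, 85/3]
after L2 α=3/5: [53, 1138/15, 196/3]
after L3 α=5/7: [451/7, 5126/105, 3497/21]
after L4 α=5/6: [2577/14, 15101/630, 8101/63]
after L5 α=1/2: [2927/28, 114011/1260, 9059/63]
= [105, 90, 144]

query (1,1) [L1,L2,L3,L4,L5,L6] — begin 0,0,0
after L1 α=1/3: [118/3, 95/3, 26/3]
after L2 α=2/3: [772/9, 581/9, 602/9]
after L3 α=3/4: [1732/9, 2795/36, 629/36]
after L4 α=3/4: [7375/36, 14027/144, 18773/144]
after L5 α=2/7: [44651/252, 10801/144, 153481/1008]
after L6 α=3/5: [109667/630, 26569/360, 359113/2520]
rounded: [174, 74, 143]

query (0,1) [L1,L2,L3,L4,L5,L6] — begin 0,0,0
L1 α=2/3: [260/3, 310/3, 254/3]
L2 α=3/4: [697/6, 787/12, 559/6]
L3 α=1/4: [723/8, 1399/16, 927/8]
L4 α=1/2: [2059/16, 2615/32, 2735/16]
L5 α=0: [2059/16, 2615/32, 2735/16]
L6 α=1/2: [4731/32, 8855/64, 5503/32]
= [148, 138, 172]

at x=1,y=0 over L1,L2,L3,L4,L5,L6:
L1 α=1/3: [68, 74/3, 85/3]
L2 α=3/5: [53, 1138/15, 196/3]
L3 α=5/7: [451/7, 5126/105, 3497/21]
L4 α=5/6: [2577/14, 15101/630, 8101/63]
L5 α=1/2: [2927/28, 114011/1260, 9059/63]
L6 α=5/7: [3837/98, 564461/4410, 33868/441]
rounded: [39, 128, 77]


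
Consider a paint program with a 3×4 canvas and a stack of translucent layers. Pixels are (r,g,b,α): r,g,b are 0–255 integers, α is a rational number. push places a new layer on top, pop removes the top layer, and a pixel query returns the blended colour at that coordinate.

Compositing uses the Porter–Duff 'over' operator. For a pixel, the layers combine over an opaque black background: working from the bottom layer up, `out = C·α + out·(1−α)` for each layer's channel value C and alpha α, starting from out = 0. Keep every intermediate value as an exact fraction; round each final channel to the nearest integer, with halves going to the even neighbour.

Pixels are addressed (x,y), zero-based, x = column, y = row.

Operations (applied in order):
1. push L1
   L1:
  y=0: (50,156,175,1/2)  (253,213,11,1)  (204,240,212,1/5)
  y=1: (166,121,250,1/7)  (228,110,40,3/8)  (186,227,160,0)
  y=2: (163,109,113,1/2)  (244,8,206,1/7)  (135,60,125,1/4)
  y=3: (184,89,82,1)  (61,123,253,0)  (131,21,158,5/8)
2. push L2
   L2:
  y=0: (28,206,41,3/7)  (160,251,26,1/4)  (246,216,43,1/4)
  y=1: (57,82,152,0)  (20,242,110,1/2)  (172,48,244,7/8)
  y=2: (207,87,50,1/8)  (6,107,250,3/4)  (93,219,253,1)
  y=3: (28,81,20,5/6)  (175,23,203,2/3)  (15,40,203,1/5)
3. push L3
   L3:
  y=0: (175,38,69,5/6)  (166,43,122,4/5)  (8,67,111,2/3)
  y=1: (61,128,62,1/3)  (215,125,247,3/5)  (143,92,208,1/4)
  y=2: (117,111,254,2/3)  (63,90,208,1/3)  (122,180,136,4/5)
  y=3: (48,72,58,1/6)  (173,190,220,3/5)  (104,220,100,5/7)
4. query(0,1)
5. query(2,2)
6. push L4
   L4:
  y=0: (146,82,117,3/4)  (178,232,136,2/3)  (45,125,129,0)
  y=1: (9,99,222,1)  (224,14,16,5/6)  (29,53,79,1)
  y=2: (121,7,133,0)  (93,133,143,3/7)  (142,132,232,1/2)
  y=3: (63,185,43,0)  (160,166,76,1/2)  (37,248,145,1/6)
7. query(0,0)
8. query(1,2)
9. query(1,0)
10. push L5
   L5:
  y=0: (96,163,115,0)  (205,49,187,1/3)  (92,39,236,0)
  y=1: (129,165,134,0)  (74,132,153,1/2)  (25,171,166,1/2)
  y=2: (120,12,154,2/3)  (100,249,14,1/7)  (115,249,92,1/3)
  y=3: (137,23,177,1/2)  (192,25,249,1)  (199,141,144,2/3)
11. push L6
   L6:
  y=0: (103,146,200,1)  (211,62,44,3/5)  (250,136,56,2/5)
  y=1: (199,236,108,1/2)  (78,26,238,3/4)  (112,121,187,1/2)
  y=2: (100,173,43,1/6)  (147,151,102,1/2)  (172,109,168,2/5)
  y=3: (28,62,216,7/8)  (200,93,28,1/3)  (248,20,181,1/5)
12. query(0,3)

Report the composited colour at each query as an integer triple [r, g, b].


at x=0,y=1 over L1,L2,L3:
+L1 (α=1/7) → [166/7, 121/7, 250/7]
+L2 (α=0) → [166/7, 121/7, 250/7]
+L3 (α=1/3) → [253/7, 1138/21, 934/21]
rounded: [36, 54, 44]

(2,2) stack=L1,L2,L3; from [0,0,0]:
L1 α=1/4: [135/4, 15, 125/4]
L2 α=1: [93, 219, 253]
L3 α=4/5: [581/5, 939/5, 797/5]
rounded: [116, 188, 159]

query (0,0) [L1,L2,L3,L4] — begin 0,0,0
L1 α=1/2: [25, 78, 175/2]
L2 α=3/7: [184/7, 930/7, 473/7]
L3 α=5/6: [2103/14, 1130/21, 1444/21]
L4 α=3/4: [8235/56, 1574/21, 8815/84]
rounded: [147, 75, 105]

(1,2) stack=L1,L2,L3,L4; from [0,0,0]:
after L1 α=1/7: [244/7, 8/7, 206/7]
after L2 α=3/4: [185/14, 2255/28, 1364/7]
after L3 α=1/3: [626/21, 3515/42, 4184/21]
after L4 α=3/7: [8363/147, 15409/147, 25745/147]
rounded: [57, 105, 175]

(1,0) stack=L1,L2,L3,L4; from [0,0,0]:
L1 α=1: [253, 213, 11]
L2 α=1/4: [919/4, 445/2, 59/4]
L3 α=4/5: [715/4, 789/10, 2011/20]
L4 α=2/3: [713/4, 5429/30, 7451/60]
= [178, 181, 124]

at x=0,y=3 over L1,L2,L3,L4,L5,L6:
after L1 α=1: [184, 89, 82]
after L2 α=5/6: [54, 247/3, 91/3]
after L3 α=1/6: [53, 1451/18, 629/18]
after L4 α=0: [53, 1451/18, 629/18]
after L5 α=1/2: [95, 1865/36, 3815/36]
after L6 α=7/8: [291/8, 17489/288, 58247/288]
= [36, 61, 202]


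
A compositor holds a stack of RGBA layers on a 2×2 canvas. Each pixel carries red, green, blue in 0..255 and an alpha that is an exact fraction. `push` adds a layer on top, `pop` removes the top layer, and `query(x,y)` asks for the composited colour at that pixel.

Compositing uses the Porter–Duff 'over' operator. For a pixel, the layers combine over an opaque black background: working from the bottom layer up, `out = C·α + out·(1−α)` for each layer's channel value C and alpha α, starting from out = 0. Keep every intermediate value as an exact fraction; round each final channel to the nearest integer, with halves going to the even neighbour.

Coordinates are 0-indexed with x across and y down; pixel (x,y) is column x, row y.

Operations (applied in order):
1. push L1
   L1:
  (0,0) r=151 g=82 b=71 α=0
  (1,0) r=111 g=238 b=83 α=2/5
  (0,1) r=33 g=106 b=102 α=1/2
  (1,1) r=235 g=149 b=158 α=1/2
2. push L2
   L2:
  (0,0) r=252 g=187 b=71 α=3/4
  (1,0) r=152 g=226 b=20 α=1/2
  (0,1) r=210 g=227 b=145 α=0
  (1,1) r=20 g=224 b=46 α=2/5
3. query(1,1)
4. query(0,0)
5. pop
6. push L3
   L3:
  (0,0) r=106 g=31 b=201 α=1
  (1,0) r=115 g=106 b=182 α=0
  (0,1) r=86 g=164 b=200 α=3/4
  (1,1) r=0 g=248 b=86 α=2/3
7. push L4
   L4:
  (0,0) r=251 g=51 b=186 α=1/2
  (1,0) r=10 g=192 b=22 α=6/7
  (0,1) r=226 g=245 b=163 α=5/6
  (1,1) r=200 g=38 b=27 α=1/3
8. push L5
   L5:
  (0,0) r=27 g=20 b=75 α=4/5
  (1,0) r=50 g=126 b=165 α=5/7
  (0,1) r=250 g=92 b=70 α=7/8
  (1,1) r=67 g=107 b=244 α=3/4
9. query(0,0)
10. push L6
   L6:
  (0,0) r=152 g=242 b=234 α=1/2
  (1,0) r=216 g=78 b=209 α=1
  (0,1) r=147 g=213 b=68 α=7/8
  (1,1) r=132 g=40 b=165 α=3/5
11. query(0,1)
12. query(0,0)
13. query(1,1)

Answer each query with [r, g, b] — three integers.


at x=1,y=1 over L1,L2:
+L1 (α=1/2) → [235/2, 149/2, 79]
+L2 (α=2/5) → [157/2, 1343/10, 329/5]
rounded: [78, 134, 66]

at x=0,y=0 over L1,L2:
+L1 (α=0) → [0, 0, 0]
+L2 (α=3/4) → [189, 561/4, 213/4]
rounded: [189, 140, 53]

query (0,0) [L1,L3,L4,L5] — begin 0,0,0
after L1 α=0: [0, 0, 0]
after L3 α=1: [106, 31, 201]
after L4 α=1/2: [357/2, 41, 387/2]
after L5 α=4/5: [573/10, 121/5, 987/10]
rounded: [57, 24, 99]

(0,1) stack=L1,L3,L4,L5,L6; from [0,0,0]:
L1 α=1/2: [33/2, 53, 51]
L3 α=3/4: [549/8, 545/4, 651/4]
L4 α=5/6: [9589/48, 1815/8, 3911/24]
L5 α=7/8: [93589/384, 6967/64, 15671/192]
L6 α=7/8: [488725/3072, 102391/512, 107063/1536]
rounded: [159, 200, 70]

at x=0,y=0 over L1,L3,L4,L5,L6:
L1 α=0: [0, 0, 0]
L3 α=1: [106, 31, 201]
L4 α=1/2: [357/2, 41, 387/2]
L5 α=4/5: [573/10, 121/5, 987/10]
L6 α=1/2: [2093/20, 1331/10, 3327/20]
rounded: [105, 133, 166]

(1,1) stack=L1,L3,L4,L5,L6; from [0,0,0]:
after L1 α=1/2: [235/2, 149/2, 79]
after L3 α=2/3: [235/6, 1141/6, 251/3]
after L4 α=1/3: [835/9, 1255/9, 583/9]
after L5 α=3/4: [661/9, 1036/9, 7171/36]
after L6 α=3/5: [4886/45, 3152/45, 16081/90]
= [109, 70, 179]


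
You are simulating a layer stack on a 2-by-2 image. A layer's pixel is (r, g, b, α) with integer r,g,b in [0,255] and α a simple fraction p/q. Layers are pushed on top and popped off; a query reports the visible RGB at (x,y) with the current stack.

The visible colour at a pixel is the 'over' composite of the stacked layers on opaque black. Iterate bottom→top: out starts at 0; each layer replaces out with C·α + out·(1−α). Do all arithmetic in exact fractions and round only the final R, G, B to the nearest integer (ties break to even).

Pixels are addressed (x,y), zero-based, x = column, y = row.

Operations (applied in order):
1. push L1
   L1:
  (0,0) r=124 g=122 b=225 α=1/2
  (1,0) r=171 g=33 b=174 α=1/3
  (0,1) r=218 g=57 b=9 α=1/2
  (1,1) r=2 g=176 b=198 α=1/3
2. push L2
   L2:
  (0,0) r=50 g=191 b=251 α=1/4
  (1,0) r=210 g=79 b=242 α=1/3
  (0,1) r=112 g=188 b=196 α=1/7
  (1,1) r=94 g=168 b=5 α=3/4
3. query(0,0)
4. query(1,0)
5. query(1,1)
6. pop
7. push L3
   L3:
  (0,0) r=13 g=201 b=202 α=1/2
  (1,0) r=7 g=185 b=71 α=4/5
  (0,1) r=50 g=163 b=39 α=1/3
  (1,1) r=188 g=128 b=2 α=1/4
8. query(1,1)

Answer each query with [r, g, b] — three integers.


(0,0) stack=L1,L2; from [0,0,0]:
L1 α=1/2: [62, 61, 225/2]
L2 α=1/4: [59, 187/2, 1177/8]
rounded: [59, 94, 147]

at x=1,y=0 over L1,L2:
L1 α=1/3: [57, 11, 58]
L2 α=1/3: [108, 101/3, 358/3]
= [108, 34, 119]

query (1,1) [L1,L2] — begin 0,0,0
+L1 (α=1/3) → [2/3, 176/3, 66]
+L2 (α=3/4) → [212/3, 422/3, 81/4]
rounded: [71, 141, 20]

at x=1,y=1 over L1,L3:
L1 α=1/3: [2/3, 176/3, 66]
L3 α=1/4: [95/2, 76, 50]
= [48, 76, 50]


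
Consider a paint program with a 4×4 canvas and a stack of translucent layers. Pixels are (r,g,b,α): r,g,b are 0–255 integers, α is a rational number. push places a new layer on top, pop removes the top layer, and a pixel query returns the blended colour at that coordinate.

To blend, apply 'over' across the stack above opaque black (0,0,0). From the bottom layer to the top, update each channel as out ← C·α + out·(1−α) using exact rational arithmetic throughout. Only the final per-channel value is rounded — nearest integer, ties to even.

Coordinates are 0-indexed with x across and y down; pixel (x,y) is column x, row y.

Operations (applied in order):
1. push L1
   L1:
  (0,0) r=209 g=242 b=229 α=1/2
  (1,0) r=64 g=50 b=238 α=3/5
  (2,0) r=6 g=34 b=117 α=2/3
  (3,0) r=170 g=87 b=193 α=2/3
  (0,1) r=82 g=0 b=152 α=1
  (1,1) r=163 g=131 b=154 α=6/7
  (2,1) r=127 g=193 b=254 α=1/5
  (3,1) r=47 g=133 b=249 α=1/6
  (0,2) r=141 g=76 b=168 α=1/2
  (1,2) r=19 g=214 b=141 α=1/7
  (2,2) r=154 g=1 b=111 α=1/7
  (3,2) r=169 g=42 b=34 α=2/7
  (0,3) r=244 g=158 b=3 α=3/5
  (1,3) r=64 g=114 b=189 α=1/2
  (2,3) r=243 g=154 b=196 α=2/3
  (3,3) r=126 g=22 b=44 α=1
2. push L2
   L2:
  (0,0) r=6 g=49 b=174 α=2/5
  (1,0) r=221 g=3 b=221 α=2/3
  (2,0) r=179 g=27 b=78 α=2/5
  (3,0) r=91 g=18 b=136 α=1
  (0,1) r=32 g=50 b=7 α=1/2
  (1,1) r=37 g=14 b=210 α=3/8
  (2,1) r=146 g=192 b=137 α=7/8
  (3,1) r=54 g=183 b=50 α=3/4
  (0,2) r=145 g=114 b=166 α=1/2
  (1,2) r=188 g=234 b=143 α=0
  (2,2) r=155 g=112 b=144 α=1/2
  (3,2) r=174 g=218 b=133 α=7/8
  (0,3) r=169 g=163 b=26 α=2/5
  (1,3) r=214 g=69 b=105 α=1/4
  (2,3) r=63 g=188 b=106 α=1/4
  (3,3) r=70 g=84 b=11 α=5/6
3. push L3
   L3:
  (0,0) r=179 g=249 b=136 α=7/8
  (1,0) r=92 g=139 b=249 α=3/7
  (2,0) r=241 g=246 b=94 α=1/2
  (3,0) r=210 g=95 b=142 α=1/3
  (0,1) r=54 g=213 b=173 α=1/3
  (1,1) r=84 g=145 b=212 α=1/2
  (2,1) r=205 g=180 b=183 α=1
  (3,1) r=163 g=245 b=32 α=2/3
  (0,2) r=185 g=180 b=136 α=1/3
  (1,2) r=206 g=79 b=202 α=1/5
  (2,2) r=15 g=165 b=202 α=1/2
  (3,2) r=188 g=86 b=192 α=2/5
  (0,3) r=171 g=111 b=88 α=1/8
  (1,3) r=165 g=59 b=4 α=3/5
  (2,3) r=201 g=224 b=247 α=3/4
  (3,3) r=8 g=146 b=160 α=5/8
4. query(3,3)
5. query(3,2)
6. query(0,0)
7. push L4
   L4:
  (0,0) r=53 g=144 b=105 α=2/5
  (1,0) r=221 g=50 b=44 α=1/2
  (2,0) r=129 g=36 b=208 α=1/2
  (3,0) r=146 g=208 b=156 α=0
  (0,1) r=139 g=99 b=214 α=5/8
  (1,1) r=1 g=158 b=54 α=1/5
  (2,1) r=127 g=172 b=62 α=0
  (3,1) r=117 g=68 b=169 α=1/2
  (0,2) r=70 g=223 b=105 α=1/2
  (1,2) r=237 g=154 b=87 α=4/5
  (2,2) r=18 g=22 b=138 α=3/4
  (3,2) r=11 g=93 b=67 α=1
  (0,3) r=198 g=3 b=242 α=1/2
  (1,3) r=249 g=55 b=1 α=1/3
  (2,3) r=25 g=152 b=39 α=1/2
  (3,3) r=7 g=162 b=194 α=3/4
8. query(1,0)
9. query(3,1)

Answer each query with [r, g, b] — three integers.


at x=3,y=3 over L1,L2,L3:
+L1 (α=1) → [126, 22, 44]
+L2 (α=5/6) → [238/3, 221/3, 33/2]
+L3 (α=5/8) → [139/4, 951/8, 1699/16]
rounded: [35, 119, 106]

query (3,2) [L1,L2,L3] — begin 0,0,0
after L1 α=2/7: [338/7, 12, 68/7]
after L2 α=7/8: [1108/7, 769/4, 6585/56]
after L3 α=2/5: [5956/35, 599/4, 41259/280]
→ [170, 150, 147]

at x=0,y=0 over L1,L2,L3:
after L1 α=1/2: [209/2, 121, 229/2]
after L2 α=2/5: [651/10, 461/5, 1383/10]
after L3 α=7/8: [13181/80, 1147/5, 10903/80]
rounded: [165, 229, 136]

(1,0) stack=L1,L2,L3,L4; from [0,0,0]:
+L1 (α=3/5) → [192/5, 30, 714/5]
+L2 (α=2/3) → [2402/15, 12, 2924/15]
+L3 (α=3/7) → [1964/15, 465/7, 22901/105]
+L4 (α=1/2) → [5279/30, 815/14, 27521/210]
= [176, 58, 131]

at x=3,y=1 over L1,L2,L3,L4:
L1 α=1/6: [47/6, 133/6, 83/2]
L2 α=3/4: [1019/24, 3427/24, 383/8]
L3 α=2/3: [8843/72, 15187/72, 895/24]
L4 α=1/2: [17267/144, 20083/144, 4951/48]
rounded: [120, 139, 103]


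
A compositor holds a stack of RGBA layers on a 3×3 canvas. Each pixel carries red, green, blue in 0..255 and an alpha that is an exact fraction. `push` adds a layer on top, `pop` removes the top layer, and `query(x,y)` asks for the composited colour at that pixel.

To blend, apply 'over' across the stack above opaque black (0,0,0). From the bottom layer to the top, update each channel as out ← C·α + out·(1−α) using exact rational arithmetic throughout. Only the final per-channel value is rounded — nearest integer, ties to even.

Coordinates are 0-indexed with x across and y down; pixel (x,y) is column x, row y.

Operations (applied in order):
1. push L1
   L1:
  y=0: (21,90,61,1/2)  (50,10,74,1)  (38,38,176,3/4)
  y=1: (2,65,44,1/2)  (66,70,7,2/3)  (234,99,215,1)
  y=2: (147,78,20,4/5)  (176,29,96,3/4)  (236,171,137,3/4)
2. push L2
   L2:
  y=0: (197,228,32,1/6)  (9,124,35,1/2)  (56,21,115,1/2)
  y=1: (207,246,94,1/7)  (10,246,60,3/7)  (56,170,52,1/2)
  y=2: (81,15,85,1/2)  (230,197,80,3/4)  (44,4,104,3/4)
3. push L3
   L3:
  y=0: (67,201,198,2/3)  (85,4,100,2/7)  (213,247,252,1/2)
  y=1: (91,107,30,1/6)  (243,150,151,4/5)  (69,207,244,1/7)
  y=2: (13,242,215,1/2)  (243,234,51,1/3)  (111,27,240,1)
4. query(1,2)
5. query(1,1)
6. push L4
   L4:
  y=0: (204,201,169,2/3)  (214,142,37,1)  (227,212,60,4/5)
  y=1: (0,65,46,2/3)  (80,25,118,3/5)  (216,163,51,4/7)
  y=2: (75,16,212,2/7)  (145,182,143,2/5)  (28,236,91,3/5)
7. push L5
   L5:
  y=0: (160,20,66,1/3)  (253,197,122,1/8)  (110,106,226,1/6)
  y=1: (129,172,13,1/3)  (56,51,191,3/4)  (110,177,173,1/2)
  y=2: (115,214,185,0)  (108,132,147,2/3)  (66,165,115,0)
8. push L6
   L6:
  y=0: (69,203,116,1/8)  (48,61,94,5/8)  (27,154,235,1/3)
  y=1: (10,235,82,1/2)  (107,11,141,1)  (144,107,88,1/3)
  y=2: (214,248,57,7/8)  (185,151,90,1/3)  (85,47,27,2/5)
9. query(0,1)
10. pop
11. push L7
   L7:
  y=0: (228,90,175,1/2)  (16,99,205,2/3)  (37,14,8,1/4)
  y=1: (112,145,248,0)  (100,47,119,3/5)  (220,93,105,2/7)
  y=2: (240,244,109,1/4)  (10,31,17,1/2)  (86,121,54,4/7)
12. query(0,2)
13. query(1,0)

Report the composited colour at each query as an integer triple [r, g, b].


(1,2) stack=L1,L2,L3; from [0,0,0]:
L1 α=3/4: [132, 87/4, 72]
L2 α=3/4: [411/2, 2451/16, 78]
L3 α=1/3: [218, 1441/8, 69]
rounded: [218, 180, 69]

(1,1) stack=L1,L2,L3; from [0,0,0]:
+L1 (α=2/3) → [44, 140/3, 14/3]
+L2 (α=3/7) → [206/7, 2774/21, 596/21]
+L3 (α=4/5) → [1402/7, 15374/105, 2656/21]
→ [200, 146, 126]

(0,1) stack=L1,L2,L3,L4,L5,L6; from [0,0,0]:
L1 α=1/2: [1, 65/2, 22]
L2 α=1/7: [213/7, 63, 226/7]
L3 α=1/6: [851/21, 211/3, 670/21]
L4 α=2/3: [851/63, 601/9, 2602/63]
L5 α=1/3: [9829/189, 2750/27, 6023/189]
L6 α=1/2: [11719/378, 9095/54, 21521/378]
rounded: [31, 168, 57]

(0,2) stack=L1,L2,L3,L4,L5,L7; from [0,0,0]:
+L1 (α=4/5) → [588/5, 312/5, 16]
+L2 (α=1/2) → [993/10, 387/10, 101/2]
+L3 (α=1/2) → [1123/20, 2807/20, 531/4]
+L4 (α=2/7) → [1723/28, 2935/28, 4351/28]
+L5 (α=0) → [1723/28, 2935/28, 4351/28]
+L7 (α=1/4) → [11889/112, 15637/112, 16105/112]
→ [106, 140, 144]

(1,0) stack=L1,L2,L3,L4,L5,L7; from [0,0,0]:
+L1 (α=1) → [50, 10, 74]
+L2 (α=1/2) → [59/2, 67, 109/2]
+L3 (α=2/7) → [635/14, 49, 135/2]
+L4 (α=1) → [214, 142, 37]
+L5 (α=1/8) → [1751/8, 1191/8, 381/8]
+L7 (α=2/3) → [669/8, 925/8, 3661/24]
→ [84, 116, 153]


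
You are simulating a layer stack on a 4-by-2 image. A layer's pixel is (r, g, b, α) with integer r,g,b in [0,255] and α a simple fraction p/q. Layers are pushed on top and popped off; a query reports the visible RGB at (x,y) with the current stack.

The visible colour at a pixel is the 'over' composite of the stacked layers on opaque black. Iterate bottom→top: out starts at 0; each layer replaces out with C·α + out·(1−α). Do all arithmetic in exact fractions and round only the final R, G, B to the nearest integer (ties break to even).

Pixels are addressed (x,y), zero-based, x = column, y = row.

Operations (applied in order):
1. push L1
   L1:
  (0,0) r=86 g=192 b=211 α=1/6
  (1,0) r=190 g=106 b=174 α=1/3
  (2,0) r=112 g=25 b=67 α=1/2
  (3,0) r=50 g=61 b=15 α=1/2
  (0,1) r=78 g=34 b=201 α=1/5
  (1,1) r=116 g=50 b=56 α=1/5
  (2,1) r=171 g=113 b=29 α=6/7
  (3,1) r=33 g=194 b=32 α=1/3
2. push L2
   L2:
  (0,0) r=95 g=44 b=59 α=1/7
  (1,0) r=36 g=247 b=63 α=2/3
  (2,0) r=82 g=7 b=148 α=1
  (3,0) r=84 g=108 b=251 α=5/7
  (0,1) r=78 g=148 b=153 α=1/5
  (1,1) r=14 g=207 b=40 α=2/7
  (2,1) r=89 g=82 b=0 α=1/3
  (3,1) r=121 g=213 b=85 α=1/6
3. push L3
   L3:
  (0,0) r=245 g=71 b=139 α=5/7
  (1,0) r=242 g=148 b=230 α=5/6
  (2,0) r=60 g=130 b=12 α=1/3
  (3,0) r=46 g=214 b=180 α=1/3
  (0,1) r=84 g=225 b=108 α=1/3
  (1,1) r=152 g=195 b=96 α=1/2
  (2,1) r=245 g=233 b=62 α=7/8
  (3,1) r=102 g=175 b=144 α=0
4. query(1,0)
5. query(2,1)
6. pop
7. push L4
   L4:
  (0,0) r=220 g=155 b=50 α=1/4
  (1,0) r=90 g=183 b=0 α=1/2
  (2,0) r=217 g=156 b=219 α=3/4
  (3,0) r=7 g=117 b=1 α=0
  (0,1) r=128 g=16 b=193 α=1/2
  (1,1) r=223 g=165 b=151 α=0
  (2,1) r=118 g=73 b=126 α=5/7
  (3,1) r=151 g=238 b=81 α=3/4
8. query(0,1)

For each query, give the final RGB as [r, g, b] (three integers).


at x=1,y=0 over L1,L2,L3:
L1 α=1/3: [190/3, 106/3, 58]
L2 α=2/3: [406/9, 1588/9, 184/3]
L3 α=5/6: [5648/27, 4124/27, 1817/9]
rounded: [209, 153, 202]

query (2,1) [L1,L2,L3] — begin 0,0,0
+L1 (α=6/7) → [1026/7, 678/7, 174/7]
+L2 (α=1/3) → [2675/21, 1930/21, 116/7]
+L3 (α=7/8) → [19345/84, 36181/168, 1577/28]
→ [230, 215, 56]

query (0,1) [L1,L2,L4] — begin 0,0,0
after L1 α=1/5: [78/5, 34/5, 201/5]
after L2 α=1/5: [702/25, 876/25, 1569/25]
after L4 α=1/2: [1951/25, 638/25, 3197/25]
= [78, 26, 128]


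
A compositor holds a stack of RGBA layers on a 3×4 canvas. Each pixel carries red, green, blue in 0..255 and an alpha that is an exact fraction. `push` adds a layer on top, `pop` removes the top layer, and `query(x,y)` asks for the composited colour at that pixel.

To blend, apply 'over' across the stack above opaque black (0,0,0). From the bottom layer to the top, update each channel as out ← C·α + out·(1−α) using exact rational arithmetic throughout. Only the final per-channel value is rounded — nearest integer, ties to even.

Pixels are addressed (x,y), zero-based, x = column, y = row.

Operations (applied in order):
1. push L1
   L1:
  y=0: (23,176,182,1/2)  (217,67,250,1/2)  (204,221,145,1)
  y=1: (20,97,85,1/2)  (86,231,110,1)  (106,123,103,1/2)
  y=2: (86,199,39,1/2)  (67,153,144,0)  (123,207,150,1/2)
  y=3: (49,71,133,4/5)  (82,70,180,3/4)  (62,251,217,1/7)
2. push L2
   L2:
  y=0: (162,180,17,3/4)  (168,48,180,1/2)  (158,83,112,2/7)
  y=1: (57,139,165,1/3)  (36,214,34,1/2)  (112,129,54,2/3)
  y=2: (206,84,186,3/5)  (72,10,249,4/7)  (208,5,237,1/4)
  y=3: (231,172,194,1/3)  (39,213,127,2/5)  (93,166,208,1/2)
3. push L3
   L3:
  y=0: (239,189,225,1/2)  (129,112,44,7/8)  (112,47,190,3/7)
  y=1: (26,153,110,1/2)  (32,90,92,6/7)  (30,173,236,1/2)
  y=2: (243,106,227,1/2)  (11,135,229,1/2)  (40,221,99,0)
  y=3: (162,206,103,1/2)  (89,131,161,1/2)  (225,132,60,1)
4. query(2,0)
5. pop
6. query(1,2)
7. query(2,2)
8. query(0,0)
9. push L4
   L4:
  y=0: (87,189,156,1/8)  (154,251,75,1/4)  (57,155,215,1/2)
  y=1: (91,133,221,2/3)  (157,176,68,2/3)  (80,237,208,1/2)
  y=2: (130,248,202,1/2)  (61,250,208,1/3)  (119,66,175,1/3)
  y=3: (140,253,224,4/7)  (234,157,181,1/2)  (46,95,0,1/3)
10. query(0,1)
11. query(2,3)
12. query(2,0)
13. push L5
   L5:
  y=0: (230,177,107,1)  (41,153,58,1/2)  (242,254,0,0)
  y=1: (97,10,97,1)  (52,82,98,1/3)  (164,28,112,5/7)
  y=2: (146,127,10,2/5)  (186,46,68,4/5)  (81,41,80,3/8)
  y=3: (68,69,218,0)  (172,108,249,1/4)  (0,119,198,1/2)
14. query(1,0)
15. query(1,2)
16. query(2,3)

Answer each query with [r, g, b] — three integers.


at x=2,y=0 over L1,L2,L3:
+L1 (α=1) → [204, 221, 145]
+L2 (α=2/7) → [1336/7, 1271/7, 949/7]
+L3 (α=3/7) → [7696/49, 6071/49, 7786/49]
→ [157, 124, 159]

at x=1,y=2 over L1,L2:
+L1 (α=0) → [0, 0, 0]
+L2 (α=4/7) → [288/7, 40/7, 996/7]
= [41, 6, 142]

query (2,2) [L1,L2] — begin 0,0,0
after L1 α=1/2: [123/2, 207/2, 75]
after L2 α=1/4: [785/8, 631/8, 231/2]
= [98, 79, 116]

(0,0) stack=L1,L2; from [0,0,0]:
+L1 (α=1/2) → [23/2, 88, 91]
+L2 (α=3/4) → [995/8, 157, 71/2]
→ [124, 157, 36]

query (0,1) [L1,L2,L4] — begin 0,0,0
+L1 (α=1/2) → [10, 97/2, 85/2]
+L2 (α=1/3) → [77/3, 236/3, 250/3]
+L4 (α=2/3) → [623/9, 1034/9, 1576/9]
→ [69, 115, 175]

query (2,3) [L1,L2,L4] — begin 0,0,0
after L1 α=1/7: [62/7, 251/7, 31]
after L2 α=1/2: [713/14, 1413/14, 239/2]
after L4 α=1/3: [345/7, 2078/21, 239/3]
= [49, 99, 80]

(2,0) stack=L1,L2,L4; from [0,0,0]:
L1 α=1: [204, 221, 145]
L2 α=2/7: [1336/7, 1271/7, 949/7]
L4 α=1/2: [1735/14, 1178/7, 1227/7]
rounded: [124, 168, 175]

(1,0) stack=L1,L2,L4,L5; from [0,0,0]:
L1 α=1/2: [217/2, 67/2, 125]
L2 α=1/2: [553/4, 163/4, 305/2]
L4 α=1/4: [2275/16, 1493/16, 1065/8]
L5 α=1/2: [2931/32, 3941/32, 1529/16]
→ [92, 123, 96]

query (1,2) [L1,L2,L4,L5] — begin 0,0,0
+L1 (α=0) → [0, 0, 0]
+L2 (α=4/7) → [288/7, 40/7, 996/7]
+L4 (α=1/3) → [1003/21, 610/7, 3448/21]
+L5 (α=4/5) → [16627/105, 1898/35, 1832/21]
→ [158, 54, 87]

at x=2,y=3 over L1,L2,L4,L5:
L1 α=1/7: [62/7, 251/7, 31]
L2 α=1/2: [713/14, 1413/14, 239/2]
L4 α=1/3: [345/7, 2078/21, 239/3]
L5 α=1/2: [345/14, 4577/42, 833/6]
= [25, 109, 139]


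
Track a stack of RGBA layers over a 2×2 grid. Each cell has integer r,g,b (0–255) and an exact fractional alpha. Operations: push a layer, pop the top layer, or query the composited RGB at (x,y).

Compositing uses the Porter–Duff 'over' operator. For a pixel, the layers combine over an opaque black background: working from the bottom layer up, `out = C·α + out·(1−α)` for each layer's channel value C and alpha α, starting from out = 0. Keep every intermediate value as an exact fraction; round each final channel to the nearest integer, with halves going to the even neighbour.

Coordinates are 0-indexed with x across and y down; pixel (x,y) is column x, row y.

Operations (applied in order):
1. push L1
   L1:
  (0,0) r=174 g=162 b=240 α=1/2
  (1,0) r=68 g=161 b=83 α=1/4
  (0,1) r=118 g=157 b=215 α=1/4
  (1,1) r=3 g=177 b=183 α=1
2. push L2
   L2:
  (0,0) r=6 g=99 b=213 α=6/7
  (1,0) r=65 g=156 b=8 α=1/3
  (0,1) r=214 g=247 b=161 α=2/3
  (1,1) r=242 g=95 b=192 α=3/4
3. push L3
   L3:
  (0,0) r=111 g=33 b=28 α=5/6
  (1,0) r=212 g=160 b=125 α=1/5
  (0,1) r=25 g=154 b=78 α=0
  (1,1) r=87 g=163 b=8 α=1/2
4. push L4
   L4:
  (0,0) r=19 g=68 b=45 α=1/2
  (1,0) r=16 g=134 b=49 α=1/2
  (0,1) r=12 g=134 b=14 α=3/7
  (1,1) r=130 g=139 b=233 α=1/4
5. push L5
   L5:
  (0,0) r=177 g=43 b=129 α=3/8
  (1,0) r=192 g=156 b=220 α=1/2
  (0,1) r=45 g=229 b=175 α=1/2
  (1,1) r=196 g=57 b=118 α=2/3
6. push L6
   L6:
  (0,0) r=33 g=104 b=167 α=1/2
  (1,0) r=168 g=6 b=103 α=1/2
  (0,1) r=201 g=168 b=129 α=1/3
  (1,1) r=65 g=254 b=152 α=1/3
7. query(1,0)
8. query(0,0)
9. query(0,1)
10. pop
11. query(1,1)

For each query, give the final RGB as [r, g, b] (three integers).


at x=1,y=0 over L1,L2,L3,L4,L5,L6:
after L1 α=1/4: [17, 161/4, 83/4]
after L2 α=1/3: [33, 473/6, 33/2]
after L3 α=1/5: [344/5, 1426/15, 191/5]
after L4 α=1/2: [212/5, 1718/15, 218/5]
after L5 α=1/2: [586/5, 2029/15, 659/5]
after L6 α=1/2: [713/5, 2119/30, 587/5]
rounded: [143, 71, 117]

at x=0,y=0 over L1,L2,L3,L4,L5,L6:
+L1 (α=1/2) → [87, 81, 120]
+L2 (α=6/7) → [123/7, 675/7, 1398/7]
+L3 (α=5/6) → [668/7, 305/7, 1189/21]
+L4 (α=1/2) → [801/14, 781/14, 1067/21]
+L5 (α=3/8) → [11439/112, 5711/112, 6731/84]
+L6 (α=1/2) → [15135/224, 17359/224, 20759/168]
→ [68, 77, 124]

query (0,1) [L1,L2,L3,L4,L5,L6] — begin 0,0,0
+L1 (α=1/4) → [59/2, 157/4, 215/4]
+L2 (α=2/3) → [305/2, 711/4, 501/4]
+L3 (α=0) → [305/2, 711/4, 501/4]
+L4 (α=3/7) → [646/7, 159, 543/7]
+L5 (α=1/2) → [961/14, 194, 884/7]
+L6 (α=1/3) → [2368/21, 556/3, 2671/21]
→ [113, 185, 127]

(1,1) stack=L1,L2,L3,L4,L5; from [0,0,0]:
L1 α=1: [3, 177, 183]
L2 α=3/4: [729/4, 231/2, 759/4]
L3 α=1/2: [1077/8, 557/4, 791/8]
L4 α=1/4: [4271/32, 2227/16, 4237/32]
L5 α=2/3: [5605/32, 4051/48, 11789/96]
→ [175, 84, 123]
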